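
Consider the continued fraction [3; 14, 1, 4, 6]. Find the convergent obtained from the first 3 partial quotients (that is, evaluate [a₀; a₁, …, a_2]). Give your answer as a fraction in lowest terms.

Start with 1.
14 + 1/(1/1) = 14 + 1/1 = 15/1
3 + 1/(15/1) = 3 + 1/15 = 46/15

46/15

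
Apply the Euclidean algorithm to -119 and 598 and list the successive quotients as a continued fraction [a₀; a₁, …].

⌊-119/598⌋ = -1, remainder 479
⌊598/479⌋ = 1, remainder 119
⌊479/119⌋ = 4, remainder 3
⌊119/3⌋ = 39, remainder 2
⌊3/2⌋ = 1, remainder 1
⌊2/1⌋ = 2, remainder 0

[-1; 1, 4, 39, 1, 2]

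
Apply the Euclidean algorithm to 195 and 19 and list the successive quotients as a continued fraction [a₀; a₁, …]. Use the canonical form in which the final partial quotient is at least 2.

[10; 3, 1, 4]

⌊195/19⌋ = 10, remainder 5
⌊19/5⌋ = 3, remainder 4
⌊5/4⌋ = 1, remainder 1
⌊4/1⌋ = 4, remainder 0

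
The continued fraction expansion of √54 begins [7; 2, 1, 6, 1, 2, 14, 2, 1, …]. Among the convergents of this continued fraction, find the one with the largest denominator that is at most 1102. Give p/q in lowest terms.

List convergents until the denominator exceeds the bound:
a_0 = 7: 7/1  (≤ bound)
a_1 = 2: 15/2  (≤ bound)
a_2 = 1: 22/3  (≤ bound)
a_3 = 6: 147/20  (≤ bound)
a_4 = 1: 169/23  (≤ bound)
a_5 = 2: 485/66  (≤ bound)
a_6 = 14: 6959/947  (≤ bound)
a_7 = 2: 14403/1960  (> 1102, stop)

6959/947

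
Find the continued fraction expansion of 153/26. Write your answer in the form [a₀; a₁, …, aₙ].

[5; 1, 7, 1, 2]

153 ÷ 26 → quotient 5, remainder 23
26 ÷ 23 → quotient 1, remainder 3
23 ÷ 3 → quotient 7, remainder 2
3 ÷ 2 → quotient 1, remainder 1
2 ÷ 1 → quotient 2, remainder 0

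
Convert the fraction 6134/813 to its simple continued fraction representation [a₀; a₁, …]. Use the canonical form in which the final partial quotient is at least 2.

Repeatedly divide and take the remainder:
⌊6134/813⌋ = 7, remainder 443
⌊813/443⌋ = 1, remainder 370
⌊443/370⌋ = 1, remainder 73
⌊370/73⌋ = 5, remainder 5
⌊73/5⌋ = 14, remainder 3
⌊5/3⌋ = 1, remainder 2
⌊3/2⌋ = 1, remainder 1
⌊2/1⌋ = 2, remainder 0

[7; 1, 1, 5, 14, 1, 1, 2]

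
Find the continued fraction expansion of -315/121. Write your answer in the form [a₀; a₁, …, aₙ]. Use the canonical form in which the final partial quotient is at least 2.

[-3; 2, 1, 1, 11, 2]

Repeatedly divide and take the remainder:
-315 ÷ 121 → quotient -3, remainder 48
121 ÷ 48 → quotient 2, remainder 25
48 ÷ 25 → quotient 1, remainder 23
25 ÷ 23 → quotient 1, remainder 2
23 ÷ 2 → quotient 11, remainder 1
2 ÷ 1 → quotient 2, remainder 0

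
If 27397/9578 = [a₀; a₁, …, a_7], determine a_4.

9

27397 = 2·9578 + 8241, so a_0 = 2
9578 = 1·8241 + 1337, so a_1 = 1
8241 = 6·1337 + 219, so a_2 = 6
1337 = 6·219 + 23, so a_3 = 6
219 = 9·23 + 12, so a_4 = 9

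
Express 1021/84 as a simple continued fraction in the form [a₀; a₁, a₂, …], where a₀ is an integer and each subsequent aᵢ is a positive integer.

[12; 6, 2, 6]

Repeatedly divide and take the remainder:
1021 ÷ 84 → quotient 12, remainder 13
84 ÷ 13 → quotient 6, remainder 6
13 ÷ 6 → quotient 2, remainder 1
6 ÷ 1 → quotient 6, remainder 0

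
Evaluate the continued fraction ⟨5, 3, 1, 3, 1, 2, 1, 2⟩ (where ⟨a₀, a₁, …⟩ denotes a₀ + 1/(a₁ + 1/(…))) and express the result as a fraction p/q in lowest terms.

1037/197

a_0 = 5: 5/1
a_1 = 3: 16/3
a_2 = 1: 21/4
a_3 = 3: 79/15
a_4 = 1: 100/19
a_5 = 2: 279/53
a_6 = 1: 379/72
a_7 = 2: 1037/197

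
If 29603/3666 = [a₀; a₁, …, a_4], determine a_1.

29603 ÷ 3666 → quotient 8, remainder 275
3666 ÷ 275 → quotient 13, remainder 91

13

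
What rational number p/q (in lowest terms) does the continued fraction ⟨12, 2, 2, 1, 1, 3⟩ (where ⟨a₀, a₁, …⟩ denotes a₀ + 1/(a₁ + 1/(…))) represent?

Start with 3.
1 + 1/(3/1) = 1 + 1/3 = 4/3
1 + 1/(4/3) = 1 + 3/4 = 7/4
2 + 1/(7/4) = 2 + 4/7 = 18/7
2 + 1/(18/7) = 2 + 7/18 = 43/18
12 + 1/(43/18) = 12 + 18/43 = 534/43

534/43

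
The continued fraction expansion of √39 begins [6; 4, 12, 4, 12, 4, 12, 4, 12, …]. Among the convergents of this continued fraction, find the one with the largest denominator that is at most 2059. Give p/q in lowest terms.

List convergents until the denominator exceeds the bound:
a_0 = 6: 6/1  (≤ bound)
a_1 = 4: 25/4  (≤ bound)
a_2 = 12: 306/49  (≤ bound)
a_3 = 4: 1249/200  (≤ bound)
a_4 = 12: 15294/2449  (> 2059, stop)

1249/200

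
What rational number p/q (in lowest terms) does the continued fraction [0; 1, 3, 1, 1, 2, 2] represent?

Starting at the tail and folding back:
Start with 2.
2 + 1/(2/1) = 2 + 1/2 = 5/2
1 + 1/(5/2) = 1 + 2/5 = 7/5
1 + 1/(7/5) = 1 + 5/7 = 12/7
3 + 1/(12/7) = 3 + 7/12 = 43/12
1 + 1/(43/12) = 1 + 12/43 = 55/43
0 + 1/(55/43) = 0 + 43/55 = 43/55

43/55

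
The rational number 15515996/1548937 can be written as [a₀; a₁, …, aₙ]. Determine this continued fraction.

15515996 ÷ 1548937 → quotient 10, remainder 26626
1548937 ÷ 26626 → quotient 58, remainder 4629
26626 ÷ 4629 → quotient 5, remainder 3481
4629 ÷ 3481 → quotient 1, remainder 1148
3481 ÷ 1148 → quotient 3, remainder 37
1148 ÷ 37 → quotient 31, remainder 1
37 ÷ 1 → quotient 37, remainder 0

[10; 58, 5, 1, 3, 31, 37]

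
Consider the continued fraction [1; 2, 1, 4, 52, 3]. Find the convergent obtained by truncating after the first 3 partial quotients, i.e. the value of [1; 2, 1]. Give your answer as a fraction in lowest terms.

Start with 1.
2 + 1/(1/1) = 2 + 1/1 = 3/1
1 + 1/(3/1) = 1 + 1/3 = 4/3

4/3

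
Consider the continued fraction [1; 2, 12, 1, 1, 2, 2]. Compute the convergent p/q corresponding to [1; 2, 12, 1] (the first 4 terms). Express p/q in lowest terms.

Build up convergents one term at a time:
a_0 = 1: 1/1
a_1 = 2: 3/2
a_2 = 12: 37/25
a_3 = 1: 40/27

40/27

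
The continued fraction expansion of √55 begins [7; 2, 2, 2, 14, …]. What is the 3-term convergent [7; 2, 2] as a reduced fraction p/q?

Compute successive convergents:
a_0 = 7: 7/1
a_1 = 2: 15/2
a_2 = 2: 37/5

37/5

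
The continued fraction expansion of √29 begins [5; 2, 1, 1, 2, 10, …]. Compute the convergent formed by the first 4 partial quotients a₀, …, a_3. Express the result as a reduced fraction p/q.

Build up convergents one term at a time:
a_0 = 5: 5/1
a_1 = 2: 11/2
a_2 = 1: 16/3
a_3 = 1: 27/5

27/5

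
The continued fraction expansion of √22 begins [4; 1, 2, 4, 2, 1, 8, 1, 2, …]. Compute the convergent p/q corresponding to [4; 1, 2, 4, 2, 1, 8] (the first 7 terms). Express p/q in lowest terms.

a_0 = 4: 4/1
a_1 = 1: 5/1
a_2 = 2: 14/3
a_3 = 4: 61/13
a_4 = 2: 136/29
a_5 = 1: 197/42
a_6 = 8: 1712/365

1712/365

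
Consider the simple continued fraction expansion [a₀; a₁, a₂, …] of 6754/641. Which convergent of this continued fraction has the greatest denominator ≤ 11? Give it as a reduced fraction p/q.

21/2

a_0 = 10: 10/1  (≤ bound)
a_1 = 1: 11/1  (≤ bound)
a_2 = 1: 21/2  (≤ bound)
a_3 = 6: 137/13  (> 11, stop)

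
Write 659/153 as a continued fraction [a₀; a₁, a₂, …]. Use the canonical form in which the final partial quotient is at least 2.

[4; 3, 3, 1, 11]

⌊659/153⌋ = 4, remainder 47
⌊153/47⌋ = 3, remainder 12
⌊47/12⌋ = 3, remainder 11
⌊12/11⌋ = 1, remainder 1
⌊11/1⌋ = 11, remainder 0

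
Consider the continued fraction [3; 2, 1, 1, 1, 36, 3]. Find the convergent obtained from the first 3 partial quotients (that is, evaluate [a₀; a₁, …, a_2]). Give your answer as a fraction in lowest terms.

Start with 1.
2 + 1/(1/1) = 2 + 1/1 = 3/1
3 + 1/(3/1) = 3 + 1/3 = 10/3

10/3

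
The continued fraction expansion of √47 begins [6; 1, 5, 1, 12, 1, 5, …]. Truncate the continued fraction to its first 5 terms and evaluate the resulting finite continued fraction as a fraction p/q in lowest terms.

617/90

Build up convergents one term at a time:
a_0 = 6: 6/1
a_1 = 1: 7/1
a_2 = 5: 41/6
a_3 = 1: 48/7
a_4 = 12: 617/90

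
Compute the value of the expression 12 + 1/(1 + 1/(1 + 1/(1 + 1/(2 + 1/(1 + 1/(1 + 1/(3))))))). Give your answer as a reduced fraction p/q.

859/68

a_0 = 12: 12/1
a_1 = 1: 13/1
a_2 = 1: 25/2
a_3 = 1: 38/3
a_4 = 2: 101/8
a_5 = 1: 139/11
a_6 = 1: 240/19
a_7 = 3: 859/68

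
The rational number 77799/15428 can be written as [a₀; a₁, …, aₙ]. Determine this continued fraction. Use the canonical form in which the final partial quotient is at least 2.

77799 = 5·15428 + 659, so a_0 = 5
15428 = 23·659 + 271, so a_1 = 23
659 = 2·271 + 117, so a_2 = 2
271 = 2·117 + 37, so a_3 = 2
117 = 3·37 + 6, so a_4 = 3
37 = 6·6 + 1, so a_5 = 6
6 = 6·1 + 0, so a_6 = 6

[5; 23, 2, 2, 3, 6, 6]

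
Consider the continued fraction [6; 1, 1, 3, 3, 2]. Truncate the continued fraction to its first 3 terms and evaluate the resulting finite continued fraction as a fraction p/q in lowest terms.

Work from the innermost term outward:
Start with 1.
1 + 1/(1/1) = 1 + 1/1 = 2/1
6 + 1/(2/1) = 6 + 1/2 = 13/2

13/2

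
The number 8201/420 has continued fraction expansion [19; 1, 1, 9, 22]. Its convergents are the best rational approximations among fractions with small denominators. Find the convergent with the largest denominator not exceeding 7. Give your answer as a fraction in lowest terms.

a_0 = 19: 19/1  (≤ bound)
a_1 = 1: 20/1  (≤ bound)
a_2 = 1: 39/2  (≤ bound)
a_3 = 9: 371/19  (> 7, stop)

39/2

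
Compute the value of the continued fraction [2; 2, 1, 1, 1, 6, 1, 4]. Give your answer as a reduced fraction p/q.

706/297

Start with 4.
1 + 1/(4/1) = 1 + 1/4 = 5/4
6 + 1/(5/4) = 6 + 4/5 = 34/5
1 + 1/(34/5) = 1 + 5/34 = 39/34
1 + 1/(39/34) = 1 + 34/39 = 73/39
1 + 1/(73/39) = 1 + 39/73 = 112/73
2 + 1/(112/73) = 2 + 73/112 = 297/112
2 + 1/(297/112) = 2 + 112/297 = 706/297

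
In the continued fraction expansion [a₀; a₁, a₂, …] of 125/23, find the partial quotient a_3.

3

Run the Euclidean algorithm, recording each quotient:
⌊125/23⌋ = 5, remainder 10
⌊23/10⌋ = 2, remainder 3
⌊10/3⌋ = 3, remainder 1
⌊3/1⌋ = 3, remainder 0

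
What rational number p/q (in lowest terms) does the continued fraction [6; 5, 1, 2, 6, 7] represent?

4774/773

a_0 = 6: 6/1
a_1 = 5: 31/5
a_2 = 1: 37/6
a_3 = 2: 105/17
a_4 = 6: 667/108
a_5 = 7: 4774/773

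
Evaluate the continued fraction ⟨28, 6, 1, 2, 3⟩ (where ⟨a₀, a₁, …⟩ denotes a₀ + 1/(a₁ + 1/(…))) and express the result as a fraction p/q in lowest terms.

1886/67

Start with 3.
2 + 1/(3/1) = 2 + 1/3 = 7/3
1 + 1/(7/3) = 1 + 3/7 = 10/7
6 + 1/(10/7) = 6 + 7/10 = 67/10
28 + 1/(67/10) = 28 + 10/67 = 1886/67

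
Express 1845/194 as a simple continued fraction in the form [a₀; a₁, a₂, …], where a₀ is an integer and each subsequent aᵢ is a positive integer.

[9; 1, 1, 23, 1, 3]

⌊1845/194⌋ = 9, remainder 99
⌊194/99⌋ = 1, remainder 95
⌊99/95⌋ = 1, remainder 4
⌊95/4⌋ = 23, remainder 3
⌊4/3⌋ = 1, remainder 1
⌊3/1⌋ = 3, remainder 0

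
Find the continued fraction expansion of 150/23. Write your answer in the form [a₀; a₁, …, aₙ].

[6; 1, 1, 11]

Run the Euclidean algorithm, recording each quotient:
150 = 6·23 + 12, so a_0 = 6
23 = 1·12 + 11, so a_1 = 1
12 = 1·11 + 1, so a_2 = 1
11 = 11·1 + 0, so a_3 = 11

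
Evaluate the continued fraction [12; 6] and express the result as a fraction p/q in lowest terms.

73/6

Start with 6.
12 + 1/(6/1) = 12 + 1/6 = 73/6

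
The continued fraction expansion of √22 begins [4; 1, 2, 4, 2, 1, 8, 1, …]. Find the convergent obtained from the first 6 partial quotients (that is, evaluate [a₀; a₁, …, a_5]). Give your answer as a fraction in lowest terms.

197/42

a_0 = 4: 4/1
a_1 = 1: 5/1
a_2 = 2: 14/3
a_3 = 4: 61/13
a_4 = 2: 136/29
a_5 = 1: 197/42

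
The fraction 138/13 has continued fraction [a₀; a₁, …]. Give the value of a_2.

⌊138/13⌋ = 10, remainder 8
⌊13/8⌋ = 1, remainder 5
⌊8/5⌋ = 1, remainder 3

1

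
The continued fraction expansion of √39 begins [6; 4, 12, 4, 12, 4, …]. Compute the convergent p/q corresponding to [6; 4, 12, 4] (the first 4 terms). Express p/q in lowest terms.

Build up convergents one term at a time:
a_0 = 6: 6/1
a_1 = 4: 25/4
a_2 = 12: 306/49
a_3 = 4: 1249/200

1249/200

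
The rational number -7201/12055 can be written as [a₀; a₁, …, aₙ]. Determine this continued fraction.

[-1; 2, 2, 14, 1, 2, 53]

Apply division with remainder until the remainder is 0:
⌊-7201/12055⌋ = -1, remainder 4854
⌊12055/4854⌋ = 2, remainder 2347
⌊4854/2347⌋ = 2, remainder 160
⌊2347/160⌋ = 14, remainder 107
⌊160/107⌋ = 1, remainder 53
⌊107/53⌋ = 2, remainder 1
⌊53/1⌋ = 53, remainder 0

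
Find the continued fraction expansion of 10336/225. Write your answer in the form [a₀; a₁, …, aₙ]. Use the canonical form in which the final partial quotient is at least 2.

⌊10336/225⌋ = 45, remainder 211
⌊225/211⌋ = 1, remainder 14
⌊211/14⌋ = 15, remainder 1
⌊14/1⌋ = 14, remainder 0

[45; 1, 15, 14]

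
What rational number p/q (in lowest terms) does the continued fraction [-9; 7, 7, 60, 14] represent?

a_0 = -9: -9/1
a_1 = 7: -62/7
a_2 = 7: -443/50
a_3 = 60: -26642/3007
a_4 = 14: -373431/42148

-373431/42148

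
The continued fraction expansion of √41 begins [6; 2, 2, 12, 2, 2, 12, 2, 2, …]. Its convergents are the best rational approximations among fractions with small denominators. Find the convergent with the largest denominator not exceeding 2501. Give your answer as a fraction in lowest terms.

2049/320

List convergents until the denominator exceeds the bound:
a_0 = 6: 6/1  (≤ bound)
a_1 = 2: 13/2  (≤ bound)
a_2 = 2: 32/5  (≤ bound)
a_3 = 12: 397/62  (≤ bound)
a_4 = 2: 826/129  (≤ bound)
a_5 = 2: 2049/320  (≤ bound)
a_6 = 12: 25414/3969  (> 2501, stop)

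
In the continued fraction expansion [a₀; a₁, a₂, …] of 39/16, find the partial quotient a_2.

3

Repeatedly divide and take the remainder:
39 = 2·16 + 7, so a_0 = 2
16 = 2·7 + 2, so a_1 = 2
7 = 3·2 + 1, so a_2 = 3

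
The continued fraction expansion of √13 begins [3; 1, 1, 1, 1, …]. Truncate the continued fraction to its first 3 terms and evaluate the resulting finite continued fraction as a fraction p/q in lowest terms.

Start with 1.
1 + 1/(1/1) = 1 + 1/1 = 2/1
3 + 1/(2/1) = 3 + 1/2 = 7/2

7/2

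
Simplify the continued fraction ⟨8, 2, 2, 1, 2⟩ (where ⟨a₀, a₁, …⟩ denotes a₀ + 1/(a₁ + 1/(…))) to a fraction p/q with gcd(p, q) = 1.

a_0 = 8: 8/1
a_1 = 2: 17/2
a_2 = 2: 42/5
a_3 = 1: 59/7
a_4 = 2: 160/19

160/19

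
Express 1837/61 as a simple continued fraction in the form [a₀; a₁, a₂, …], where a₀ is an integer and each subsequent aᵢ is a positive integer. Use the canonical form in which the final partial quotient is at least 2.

1837 = 30·61 + 7, so a_0 = 30
61 = 8·7 + 5, so a_1 = 8
7 = 1·5 + 2, so a_2 = 1
5 = 2·2 + 1, so a_3 = 2
2 = 2·1 + 0, so a_4 = 2

[30; 8, 1, 2, 2]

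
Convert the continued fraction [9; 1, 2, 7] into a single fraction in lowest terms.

213/22

a_0 = 9: 9/1
a_1 = 1: 10/1
a_2 = 2: 29/3
a_3 = 7: 213/22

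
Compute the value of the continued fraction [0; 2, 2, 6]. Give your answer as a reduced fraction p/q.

13/32

Compute successive convergents:
a_0 = 0: 0/1
a_1 = 2: 1/2
a_2 = 2: 2/5
a_3 = 6: 13/32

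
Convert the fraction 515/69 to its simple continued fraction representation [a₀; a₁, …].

[7; 2, 6, 2, 2]

⌊515/69⌋ = 7, remainder 32
⌊69/32⌋ = 2, remainder 5
⌊32/5⌋ = 6, remainder 2
⌊5/2⌋ = 2, remainder 1
⌊2/1⌋ = 2, remainder 0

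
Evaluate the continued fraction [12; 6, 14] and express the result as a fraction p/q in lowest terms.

a_0 = 12: 12/1
a_1 = 6: 73/6
a_2 = 14: 1034/85

1034/85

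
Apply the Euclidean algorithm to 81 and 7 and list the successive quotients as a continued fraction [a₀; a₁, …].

[11; 1, 1, 3]

⌊81/7⌋ = 11, remainder 4
⌊7/4⌋ = 1, remainder 3
⌊4/3⌋ = 1, remainder 1
⌊3/1⌋ = 3, remainder 0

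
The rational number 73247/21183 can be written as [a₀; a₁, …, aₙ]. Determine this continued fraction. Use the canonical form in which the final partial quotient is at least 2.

[3; 2, 5, 2, 2, 1, 12, 20]

73247 ÷ 21183 → quotient 3, remainder 9698
21183 ÷ 9698 → quotient 2, remainder 1787
9698 ÷ 1787 → quotient 5, remainder 763
1787 ÷ 763 → quotient 2, remainder 261
763 ÷ 261 → quotient 2, remainder 241
261 ÷ 241 → quotient 1, remainder 20
241 ÷ 20 → quotient 12, remainder 1
20 ÷ 1 → quotient 20, remainder 0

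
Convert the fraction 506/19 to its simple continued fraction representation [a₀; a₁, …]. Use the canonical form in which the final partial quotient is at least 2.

[26; 1, 1, 1, 2, 2]

506 ÷ 19 → quotient 26, remainder 12
19 ÷ 12 → quotient 1, remainder 7
12 ÷ 7 → quotient 1, remainder 5
7 ÷ 5 → quotient 1, remainder 2
5 ÷ 2 → quotient 2, remainder 1
2 ÷ 1 → quotient 2, remainder 0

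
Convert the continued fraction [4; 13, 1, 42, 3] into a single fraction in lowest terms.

7398/1817

Build up convergents one term at a time:
a_0 = 4: 4/1
a_1 = 13: 53/13
a_2 = 1: 57/14
a_3 = 42: 2447/601
a_4 = 3: 7398/1817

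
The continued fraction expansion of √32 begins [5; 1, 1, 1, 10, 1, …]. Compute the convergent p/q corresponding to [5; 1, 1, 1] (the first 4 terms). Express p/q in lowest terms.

Use the convergent recurrence hₖ = aₖ·hₖ₋₁ + hₖ₋₂ (and likewise for the denominators kₖ):
a_0 = 5: 5/1
a_1 = 1: 6/1
a_2 = 1: 11/2
a_3 = 1: 17/3

17/3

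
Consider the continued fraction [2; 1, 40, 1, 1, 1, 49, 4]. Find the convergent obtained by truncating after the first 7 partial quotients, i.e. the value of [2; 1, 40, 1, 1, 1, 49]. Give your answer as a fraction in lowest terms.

18475/6208

a_0 = 2: 2/1
a_1 = 1: 3/1
a_2 = 40: 122/41
a_3 = 1: 125/42
a_4 = 1: 247/83
a_5 = 1: 372/125
a_6 = 49: 18475/6208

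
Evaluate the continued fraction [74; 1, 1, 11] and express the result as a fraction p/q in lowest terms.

1714/23

Start with 11.
1 + 1/(11/1) = 1 + 1/11 = 12/11
1 + 1/(12/11) = 1 + 11/12 = 23/12
74 + 1/(23/12) = 74 + 12/23 = 1714/23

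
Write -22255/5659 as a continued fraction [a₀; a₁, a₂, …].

Apply division with remainder until the remainder is 0:
⌊-22255/5659⌋ = -4, remainder 381
⌊5659/381⌋ = 14, remainder 325
⌊381/325⌋ = 1, remainder 56
⌊325/56⌋ = 5, remainder 45
⌊56/45⌋ = 1, remainder 11
⌊45/11⌋ = 4, remainder 1
⌊11/1⌋ = 11, remainder 0

[-4; 14, 1, 5, 1, 4, 11]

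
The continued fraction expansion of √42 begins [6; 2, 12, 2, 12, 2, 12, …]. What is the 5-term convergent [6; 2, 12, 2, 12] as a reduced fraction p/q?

4206/649

a_0 = 6: 6/1
a_1 = 2: 13/2
a_2 = 12: 162/25
a_3 = 2: 337/52
a_4 = 12: 4206/649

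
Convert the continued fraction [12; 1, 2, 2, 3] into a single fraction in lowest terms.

305/24

Start with 3.
2 + 1/(3/1) = 2 + 1/3 = 7/3
2 + 1/(7/3) = 2 + 3/7 = 17/7
1 + 1/(17/7) = 1 + 7/17 = 24/17
12 + 1/(24/17) = 12 + 17/24 = 305/24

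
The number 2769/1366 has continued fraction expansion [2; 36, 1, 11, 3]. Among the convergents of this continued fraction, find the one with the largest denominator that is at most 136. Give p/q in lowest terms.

75/37

List convergents until the denominator exceeds the bound:
a_0 = 2: 2/1  (≤ bound)
a_1 = 36: 73/36  (≤ bound)
a_2 = 1: 75/37  (≤ bound)
a_3 = 11: 898/443  (> 136, stop)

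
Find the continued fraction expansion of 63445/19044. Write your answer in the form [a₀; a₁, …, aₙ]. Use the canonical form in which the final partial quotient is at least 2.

[3; 3, 60, 8, 13]

⌊63445/19044⌋ = 3, remainder 6313
⌊19044/6313⌋ = 3, remainder 105
⌊6313/105⌋ = 60, remainder 13
⌊105/13⌋ = 8, remainder 1
⌊13/1⌋ = 13, remainder 0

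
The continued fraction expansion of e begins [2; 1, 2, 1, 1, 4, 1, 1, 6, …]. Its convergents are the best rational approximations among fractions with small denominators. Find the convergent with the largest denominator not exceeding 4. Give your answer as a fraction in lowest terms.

11/4

a_0 = 2: 2/1  (≤ bound)
a_1 = 1: 3/1  (≤ bound)
a_2 = 2: 8/3  (≤ bound)
a_3 = 1: 11/4  (≤ bound)
a_4 = 1: 19/7  (> 4, stop)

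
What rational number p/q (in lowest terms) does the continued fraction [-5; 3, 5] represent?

Start with 5.
3 + 1/(5/1) = 3 + 1/5 = 16/5
-5 + 1/(16/5) = -5 + 5/16 = -75/16

-75/16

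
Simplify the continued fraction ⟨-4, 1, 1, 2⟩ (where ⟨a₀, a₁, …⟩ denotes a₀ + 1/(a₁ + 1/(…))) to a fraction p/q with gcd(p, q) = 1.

-17/5

a_0 = -4: -4/1
a_1 = 1: -3/1
a_2 = 1: -7/2
a_3 = 2: -17/5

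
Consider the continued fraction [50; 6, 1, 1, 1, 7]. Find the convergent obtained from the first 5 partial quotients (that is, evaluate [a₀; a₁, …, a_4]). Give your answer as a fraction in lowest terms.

1003/20

a_0 = 50: 50/1
a_1 = 6: 301/6
a_2 = 1: 351/7
a_3 = 1: 652/13
a_4 = 1: 1003/20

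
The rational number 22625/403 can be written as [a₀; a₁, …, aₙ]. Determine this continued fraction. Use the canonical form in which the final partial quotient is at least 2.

⌊22625/403⌋ = 56, remainder 57
⌊403/57⌋ = 7, remainder 4
⌊57/4⌋ = 14, remainder 1
⌊4/1⌋ = 4, remainder 0

[56; 7, 14, 4]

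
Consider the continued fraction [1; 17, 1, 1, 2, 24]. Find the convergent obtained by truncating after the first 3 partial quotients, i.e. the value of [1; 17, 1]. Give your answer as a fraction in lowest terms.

Compute successive convergents:
a_0 = 1: 1/1
a_1 = 17: 18/17
a_2 = 1: 19/18

19/18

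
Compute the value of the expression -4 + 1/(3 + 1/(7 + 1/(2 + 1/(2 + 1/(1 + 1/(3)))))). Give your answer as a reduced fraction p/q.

a_0 = -4: -4/1
a_1 = 3: -11/3
a_2 = 7: -81/22
a_3 = 2: -173/47
a_4 = 2: -427/116
a_5 = 1: -600/163
a_6 = 3: -2227/605

-2227/605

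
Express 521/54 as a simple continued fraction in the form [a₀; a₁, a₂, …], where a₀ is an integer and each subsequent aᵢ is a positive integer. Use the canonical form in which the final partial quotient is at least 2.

Apply division with remainder until the remainder is 0:
⌊521/54⌋ = 9, remainder 35
⌊54/35⌋ = 1, remainder 19
⌊35/19⌋ = 1, remainder 16
⌊19/16⌋ = 1, remainder 3
⌊16/3⌋ = 5, remainder 1
⌊3/1⌋ = 3, remainder 0

[9; 1, 1, 1, 5, 3]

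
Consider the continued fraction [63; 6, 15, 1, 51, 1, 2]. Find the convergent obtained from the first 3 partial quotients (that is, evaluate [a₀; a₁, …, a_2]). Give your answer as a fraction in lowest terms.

5748/91

Start with 15.
6 + 1/(15/1) = 6 + 1/15 = 91/15
63 + 1/(91/15) = 63 + 15/91 = 5748/91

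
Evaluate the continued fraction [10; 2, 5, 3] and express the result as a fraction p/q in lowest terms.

366/35

a_0 = 10: 10/1
a_1 = 2: 21/2
a_2 = 5: 115/11
a_3 = 3: 366/35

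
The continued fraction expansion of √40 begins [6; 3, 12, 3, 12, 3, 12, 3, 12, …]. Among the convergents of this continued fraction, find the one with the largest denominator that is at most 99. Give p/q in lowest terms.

List convergents until the denominator exceeds the bound:
a_0 = 6: 6/1  (≤ bound)
a_1 = 3: 19/3  (≤ bound)
a_2 = 12: 234/37  (≤ bound)
a_3 = 3: 721/114  (> 99, stop)

234/37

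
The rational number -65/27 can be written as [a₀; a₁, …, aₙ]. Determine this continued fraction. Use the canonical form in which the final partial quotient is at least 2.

[-3; 1, 1, 2, 5]

⌊-65/27⌋ = -3, remainder 16
⌊27/16⌋ = 1, remainder 11
⌊16/11⌋ = 1, remainder 5
⌊11/5⌋ = 2, remainder 1
⌊5/1⌋ = 5, remainder 0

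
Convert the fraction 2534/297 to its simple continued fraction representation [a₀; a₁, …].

2534 ÷ 297 → quotient 8, remainder 158
297 ÷ 158 → quotient 1, remainder 139
158 ÷ 139 → quotient 1, remainder 19
139 ÷ 19 → quotient 7, remainder 6
19 ÷ 6 → quotient 3, remainder 1
6 ÷ 1 → quotient 6, remainder 0

[8; 1, 1, 7, 3, 6]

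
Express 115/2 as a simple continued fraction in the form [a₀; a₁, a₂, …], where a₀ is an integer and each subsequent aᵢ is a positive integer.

[57; 2]

Run the Euclidean algorithm, recording each quotient:
⌊115/2⌋ = 57, remainder 1
⌊2/1⌋ = 2, remainder 0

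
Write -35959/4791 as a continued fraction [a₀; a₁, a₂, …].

[-8; 2, 44, 1, 2, 3, 5]

⌊-35959/4791⌋ = -8, remainder 2369
⌊4791/2369⌋ = 2, remainder 53
⌊2369/53⌋ = 44, remainder 37
⌊53/37⌋ = 1, remainder 16
⌊37/16⌋ = 2, remainder 5
⌊16/5⌋ = 3, remainder 1
⌊5/1⌋ = 5, remainder 0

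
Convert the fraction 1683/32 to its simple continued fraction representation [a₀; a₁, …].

Repeatedly divide and take the remainder:
1683 = 52·32 + 19, so a_0 = 52
32 = 1·19 + 13, so a_1 = 1
19 = 1·13 + 6, so a_2 = 1
13 = 2·6 + 1, so a_3 = 2
6 = 6·1 + 0, so a_4 = 6

[52; 1, 1, 2, 6]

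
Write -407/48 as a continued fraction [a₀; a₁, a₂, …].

[-9; 1, 1, 11, 2]

⌊-407/48⌋ = -9, remainder 25
⌊48/25⌋ = 1, remainder 23
⌊25/23⌋ = 1, remainder 2
⌊23/2⌋ = 11, remainder 1
⌊2/1⌋ = 2, remainder 0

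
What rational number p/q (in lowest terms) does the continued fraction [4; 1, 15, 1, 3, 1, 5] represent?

2406/487

a_0 = 4: 4/1
a_1 = 1: 5/1
a_2 = 15: 79/16
a_3 = 1: 84/17
a_4 = 3: 331/67
a_5 = 1: 415/84
a_6 = 5: 2406/487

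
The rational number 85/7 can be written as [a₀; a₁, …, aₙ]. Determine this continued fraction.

Run the Euclidean algorithm, recording each quotient:
⌊85/7⌋ = 12, remainder 1
⌊7/1⌋ = 7, remainder 0

[12; 7]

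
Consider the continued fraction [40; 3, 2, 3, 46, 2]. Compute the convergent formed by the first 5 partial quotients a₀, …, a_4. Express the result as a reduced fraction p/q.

Start with 46.
3 + 1/(46/1) = 3 + 1/46 = 139/46
2 + 1/(139/46) = 2 + 46/139 = 324/139
3 + 1/(324/139) = 3 + 139/324 = 1111/324
40 + 1/(1111/324) = 40 + 324/1111 = 44764/1111

44764/1111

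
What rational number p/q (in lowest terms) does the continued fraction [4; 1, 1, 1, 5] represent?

Start with 5.
1 + 1/(5/1) = 1 + 1/5 = 6/5
1 + 1/(6/5) = 1 + 5/6 = 11/6
1 + 1/(11/6) = 1 + 6/11 = 17/11
4 + 1/(17/11) = 4 + 11/17 = 79/17

79/17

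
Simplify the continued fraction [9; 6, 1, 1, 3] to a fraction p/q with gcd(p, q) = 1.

Work from the innermost term outward:
Start with 3.
1 + 1/(3/1) = 1 + 1/3 = 4/3
1 + 1/(4/3) = 1 + 3/4 = 7/4
6 + 1/(7/4) = 6 + 4/7 = 46/7
9 + 1/(46/7) = 9 + 7/46 = 421/46

421/46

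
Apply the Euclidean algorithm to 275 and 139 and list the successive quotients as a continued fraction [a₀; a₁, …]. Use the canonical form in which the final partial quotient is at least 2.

[1; 1, 45, 3]

275 ÷ 139 → quotient 1, remainder 136
139 ÷ 136 → quotient 1, remainder 3
136 ÷ 3 → quotient 45, remainder 1
3 ÷ 1 → quotient 3, remainder 0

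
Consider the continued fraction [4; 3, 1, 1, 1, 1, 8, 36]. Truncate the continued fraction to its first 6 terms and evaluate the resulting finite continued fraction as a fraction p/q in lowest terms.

77/18

Start with 1.
1 + 1/(1/1) = 1 + 1/1 = 2/1
1 + 1/(2/1) = 1 + 1/2 = 3/2
1 + 1/(3/2) = 1 + 2/3 = 5/3
3 + 1/(5/3) = 3 + 3/5 = 18/5
4 + 1/(18/5) = 4 + 5/18 = 77/18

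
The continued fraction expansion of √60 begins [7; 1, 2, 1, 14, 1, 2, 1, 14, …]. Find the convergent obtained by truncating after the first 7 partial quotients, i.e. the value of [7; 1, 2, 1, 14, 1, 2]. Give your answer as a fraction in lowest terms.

1433/185

a_0 = 7: 7/1
a_1 = 1: 8/1
a_2 = 2: 23/3
a_3 = 1: 31/4
a_4 = 14: 457/59
a_5 = 1: 488/63
a_6 = 2: 1433/185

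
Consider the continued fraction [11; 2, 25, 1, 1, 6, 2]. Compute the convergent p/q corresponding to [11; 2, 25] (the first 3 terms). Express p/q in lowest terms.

Build up convergents one term at a time:
a_0 = 11: 11/1
a_1 = 2: 23/2
a_2 = 25: 586/51

586/51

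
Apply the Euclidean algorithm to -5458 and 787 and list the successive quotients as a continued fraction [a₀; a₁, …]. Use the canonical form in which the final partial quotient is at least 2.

[-7; 15, 2, 3, 7]

Apply division with remainder until the remainder is 0:
-5458 ÷ 787 → quotient -7, remainder 51
787 ÷ 51 → quotient 15, remainder 22
51 ÷ 22 → quotient 2, remainder 7
22 ÷ 7 → quotient 3, remainder 1
7 ÷ 1 → quotient 7, remainder 0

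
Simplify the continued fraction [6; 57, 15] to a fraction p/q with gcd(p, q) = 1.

5151/856

Use the convergent recurrence hₖ = aₖ·hₖ₋₁ + hₖ₋₂ (and likewise for the denominators kₖ):
a_0 = 6: 6/1
a_1 = 57: 343/57
a_2 = 15: 5151/856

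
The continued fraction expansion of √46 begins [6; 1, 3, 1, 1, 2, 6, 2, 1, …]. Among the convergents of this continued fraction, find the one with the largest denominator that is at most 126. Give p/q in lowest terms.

List convergents until the denominator exceeds the bound:
a_0 = 6: 6/1  (≤ bound)
a_1 = 1: 7/1  (≤ bound)
a_2 = 3: 27/4  (≤ bound)
a_3 = 1: 34/5  (≤ bound)
a_4 = 1: 61/9  (≤ bound)
a_5 = 2: 156/23  (≤ bound)
a_6 = 6: 997/147  (> 126, stop)

156/23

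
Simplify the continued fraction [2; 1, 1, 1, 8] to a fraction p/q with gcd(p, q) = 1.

69/26

a_0 = 2: 2/1
a_1 = 1: 3/1
a_2 = 1: 5/2
a_3 = 1: 8/3
a_4 = 8: 69/26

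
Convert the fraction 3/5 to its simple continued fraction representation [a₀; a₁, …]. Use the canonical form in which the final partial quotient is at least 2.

Repeatedly divide and take the remainder:
3 = 0·5 + 3, so a_0 = 0
5 = 1·3 + 2, so a_1 = 1
3 = 1·2 + 1, so a_2 = 1
2 = 2·1 + 0, so a_3 = 2

[0; 1, 1, 2]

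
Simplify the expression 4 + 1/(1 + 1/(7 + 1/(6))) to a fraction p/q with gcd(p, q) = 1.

239/49

Build up convergents one term at a time:
a_0 = 4: 4/1
a_1 = 1: 5/1
a_2 = 7: 39/8
a_3 = 6: 239/49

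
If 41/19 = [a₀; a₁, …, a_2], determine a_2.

3

⌊41/19⌋ = 2, remainder 3
⌊19/3⌋ = 6, remainder 1
⌊3/1⌋ = 3, remainder 0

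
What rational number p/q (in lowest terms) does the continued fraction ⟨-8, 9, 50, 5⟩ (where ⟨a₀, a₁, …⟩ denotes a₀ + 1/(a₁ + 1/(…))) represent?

-17861/2264

Work from the innermost term outward:
Start with 5.
50 + 1/(5/1) = 50 + 1/5 = 251/5
9 + 1/(251/5) = 9 + 5/251 = 2264/251
-8 + 1/(2264/251) = -8 + 251/2264 = -17861/2264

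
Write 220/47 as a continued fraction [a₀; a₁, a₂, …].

Apply division with remainder until the remainder is 0:
220 ÷ 47 → quotient 4, remainder 32
47 ÷ 32 → quotient 1, remainder 15
32 ÷ 15 → quotient 2, remainder 2
15 ÷ 2 → quotient 7, remainder 1
2 ÷ 1 → quotient 2, remainder 0

[4; 1, 2, 7, 2]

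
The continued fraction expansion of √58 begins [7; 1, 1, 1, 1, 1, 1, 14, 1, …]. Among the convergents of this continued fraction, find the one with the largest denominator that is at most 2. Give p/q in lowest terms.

List convergents until the denominator exceeds the bound:
a_0 = 7: 7/1  (≤ bound)
a_1 = 1: 8/1  (≤ bound)
a_2 = 1: 15/2  (≤ bound)
a_3 = 1: 23/3  (> 2, stop)

15/2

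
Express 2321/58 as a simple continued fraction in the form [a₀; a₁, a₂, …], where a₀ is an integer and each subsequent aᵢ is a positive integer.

⌊2321/58⌋ = 40, remainder 1
⌊58/1⌋ = 58, remainder 0

[40; 58]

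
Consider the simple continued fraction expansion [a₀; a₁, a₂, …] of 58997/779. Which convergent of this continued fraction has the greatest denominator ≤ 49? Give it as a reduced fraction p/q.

1136/15

List convergents until the denominator exceeds the bound:
a_0 = 75: 75/1  (≤ bound)
a_1 = 1: 76/1  (≤ bound)
a_2 = 2: 227/3  (≤ bound)
a_3 = 1: 303/4  (≤ bound)
a_4 = 3: 1136/15  (≤ bound)
a_5 = 4: 4847/64  (> 49, stop)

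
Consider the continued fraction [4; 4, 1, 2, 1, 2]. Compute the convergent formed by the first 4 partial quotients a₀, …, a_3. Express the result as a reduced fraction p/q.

59/14

Compute successive convergents:
a_0 = 4: 4/1
a_1 = 4: 17/4
a_2 = 1: 21/5
a_3 = 2: 59/14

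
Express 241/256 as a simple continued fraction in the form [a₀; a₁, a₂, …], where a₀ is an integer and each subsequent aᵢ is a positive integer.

[0; 1, 16, 15]

241 = 0·256 + 241, so a_0 = 0
256 = 1·241 + 15, so a_1 = 1
241 = 16·15 + 1, so a_2 = 16
15 = 15·1 + 0, so a_3 = 15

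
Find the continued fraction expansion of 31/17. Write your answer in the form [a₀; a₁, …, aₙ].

31 = 1·17 + 14, so a_0 = 1
17 = 1·14 + 3, so a_1 = 1
14 = 4·3 + 2, so a_2 = 4
3 = 1·2 + 1, so a_3 = 1
2 = 2·1 + 0, so a_4 = 2

[1; 1, 4, 1, 2]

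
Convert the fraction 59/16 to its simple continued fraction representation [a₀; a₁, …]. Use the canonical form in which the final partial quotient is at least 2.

[3; 1, 2, 5]

Repeatedly divide and take the remainder:
59 = 3·16 + 11, so a_0 = 3
16 = 1·11 + 5, so a_1 = 1
11 = 2·5 + 1, so a_2 = 2
5 = 5·1 + 0, so a_3 = 5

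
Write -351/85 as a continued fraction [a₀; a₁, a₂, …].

⌊-351/85⌋ = -5, remainder 74
⌊85/74⌋ = 1, remainder 11
⌊74/11⌋ = 6, remainder 8
⌊11/8⌋ = 1, remainder 3
⌊8/3⌋ = 2, remainder 2
⌊3/2⌋ = 1, remainder 1
⌊2/1⌋ = 2, remainder 0

[-5; 1, 6, 1, 2, 1, 2]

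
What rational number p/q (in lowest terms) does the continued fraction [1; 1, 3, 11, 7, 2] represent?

a_0 = 1: 1/1
a_1 = 1: 2/1
a_2 = 3: 7/4
a_3 = 11: 79/45
a_4 = 7: 560/319
a_5 = 2: 1199/683

1199/683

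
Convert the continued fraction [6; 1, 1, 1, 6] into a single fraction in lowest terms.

a_0 = 6: 6/1
a_1 = 1: 7/1
a_2 = 1: 13/2
a_3 = 1: 20/3
a_4 = 6: 133/20

133/20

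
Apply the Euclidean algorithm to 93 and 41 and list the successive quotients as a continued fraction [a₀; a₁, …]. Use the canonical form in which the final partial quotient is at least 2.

[2; 3, 1, 2, 1, 2]

⌊93/41⌋ = 2, remainder 11
⌊41/11⌋ = 3, remainder 8
⌊11/8⌋ = 1, remainder 3
⌊8/3⌋ = 2, remainder 2
⌊3/2⌋ = 1, remainder 1
⌊2/1⌋ = 2, remainder 0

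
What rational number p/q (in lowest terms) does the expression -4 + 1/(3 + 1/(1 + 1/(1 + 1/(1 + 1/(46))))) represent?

Collapse the nested fraction from the inside out:
Start with 46.
1 + 1/(46/1) = 1 + 1/46 = 47/46
1 + 1/(47/46) = 1 + 46/47 = 93/47
1 + 1/(93/47) = 1 + 47/93 = 140/93
3 + 1/(140/93) = 3 + 93/140 = 513/140
-4 + 1/(513/140) = -4 + 140/513 = -1912/513

-1912/513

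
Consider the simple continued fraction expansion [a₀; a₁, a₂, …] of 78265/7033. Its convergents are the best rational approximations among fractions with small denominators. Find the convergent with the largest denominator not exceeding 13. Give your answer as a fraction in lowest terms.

a_0 = 11: 11/1  (≤ bound)
a_1 = 7: 78/7  (≤ bound)
a_2 = 1: 89/8  (≤ bound)
a_3 = 3: 345/31  (> 13, stop)

89/8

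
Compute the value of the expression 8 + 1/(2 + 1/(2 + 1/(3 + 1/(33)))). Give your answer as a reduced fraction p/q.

4761/566

Use the convergent recurrence hₖ = aₖ·hₖ₋₁ + hₖ₋₂ (and likewise for the denominators kₖ):
a_0 = 8: 8/1
a_1 = 2: 17/2
a_2 = 2: 42/5
a_3 = 3: 143/17
a_4 = 33: 4761/566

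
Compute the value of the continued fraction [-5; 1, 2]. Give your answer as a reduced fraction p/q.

-13/3

Use the convergent recurrence hₖ = aₖ·hₖ₋₁ + hₖ₋₂ (and likewise for the denominators kₖ):
a_0 = -5: -5/1
a_1 = 1: -4/1
a_2 = 2: -13/3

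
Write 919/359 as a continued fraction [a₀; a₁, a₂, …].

Apply division with remainder until the remainder is 0:
⌊919/359⌋ = 2, remainder 201
⌊359/201⌋ = 1, remainder 158
⌊201/158⌋ = 1, remainder 43
⌊158/43⌋ = 3, remainder 29
⌊43/29⌋ = 1, remainder 14
⌊29/14⌋ = 2, remainder 1
⌊14/1⌋ = 14, remainder 0

[2; 1, 1, 3, 1, 2, 14]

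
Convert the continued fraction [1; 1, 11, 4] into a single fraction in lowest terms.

Start with 4.
11 + 1/(4/1) = 11 + 1/4 = 45/4
1 + 1/(45/4) = 1 + 4/45 = 49/45
1 + 1/(49/45) = 1 + 45/49 = 94/49

94/49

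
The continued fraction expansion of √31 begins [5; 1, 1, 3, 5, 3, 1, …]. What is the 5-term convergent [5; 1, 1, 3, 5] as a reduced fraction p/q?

206/37

Starting at the tail and folding back:
Start with 5.
3 + 1/(5/1) = 3 + 1/5 = 16/5
1 + 1/(16/5) = 1 + 5/16 = 21/16
1 + 1/(21/16) = 1 + 16/21 = 37/21
5 + 1/(37/21) = 5 + 21/37 = 206/37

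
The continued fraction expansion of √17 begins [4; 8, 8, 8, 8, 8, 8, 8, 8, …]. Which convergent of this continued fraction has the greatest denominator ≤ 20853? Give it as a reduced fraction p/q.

List convergents until the denominator exceeds the bound:
a_0 = 4: 4/1  (≤ bound)
a_1 = 8: 33/8  (≤ bound)
a_2 = 8: 268/65  (≤ bound)
a_3 = 8: 2177/528  (≤ bound)
a_4 = 8: 17684/4289  (≤ bound)
a_5 = 8: 143649/34840  (> 20853, stop)

17684/4289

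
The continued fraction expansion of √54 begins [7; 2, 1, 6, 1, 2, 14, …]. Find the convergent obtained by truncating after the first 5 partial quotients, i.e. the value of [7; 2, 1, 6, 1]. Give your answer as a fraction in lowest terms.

169/23

Start with 1.
6 + 1/(1/1) = 6 + 1/1 = 7/1
1 + 1/(7/1) = 1 + 1/7 = 8/7
2 + 1/(8/7) = 2 + 7/8 = 23/8
7 + 1/(23/8) = 7 + 8/23 = 169/23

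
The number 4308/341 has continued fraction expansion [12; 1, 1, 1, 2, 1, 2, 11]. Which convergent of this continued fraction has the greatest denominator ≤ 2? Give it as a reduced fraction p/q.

a_0 = 12: 12/1  (≤ bound)
a_1 = 1: 13/1  (≤ bound)
a_2 = 1: 25/2  (≤ bound)
a_3 = 1: 38/3  (> 2, stop)

25/2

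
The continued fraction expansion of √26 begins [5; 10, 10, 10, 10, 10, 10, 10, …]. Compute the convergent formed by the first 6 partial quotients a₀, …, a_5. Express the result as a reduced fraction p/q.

Start with 10.
10 + 1/(10/1) = 10 + 1/10 = 101/10
10 + 1/(101/10) = 10 + 10/101 = 1020/101
10 + 1/(1020/101) = 10 + 101/1020 = 10301/1020
10 + 1/(10301/1020) = 10 + 1020/10301 = 104030/10301
5 + 1/(104030/10301) = 5 + 10301/104030 = 530451/104030

530451/104030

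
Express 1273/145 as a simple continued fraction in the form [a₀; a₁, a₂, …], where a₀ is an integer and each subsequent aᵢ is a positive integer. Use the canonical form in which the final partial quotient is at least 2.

[8; 1, 3, 1, 1, 7, 2]

1273 = 8·145 + 113, so a_0 = 8
145 = 1·113 + 32, so a_1 = 1
113 = 3·32 + 17, so a_2 = 3
32 = 1·17 + 15, so a_3 = 1
17 = 1·15 + 2, so a_4 = 1
15 = 7·2 + 1, so a_5 = 7
2 = 2·1 + 0, so a_6 = 2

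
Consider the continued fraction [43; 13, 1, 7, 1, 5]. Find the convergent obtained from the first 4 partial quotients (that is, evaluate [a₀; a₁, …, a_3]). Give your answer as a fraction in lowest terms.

4781/111

Starting at the tail and folding back:
Start with 7.
1 + 1/(7/1) = 1 + 1/7 = 8/7
13 + 1/(8/7) = 13 + 7/8 = 111/8
43 + 1/(111/8) = 43 + 8/111 = 4781/111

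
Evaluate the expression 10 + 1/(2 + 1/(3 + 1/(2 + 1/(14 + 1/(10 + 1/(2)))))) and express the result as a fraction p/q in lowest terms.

50965/4883

a_0 = 10: 10/1
a_1 = 2: 21/2
a_2 = 3: 73/7
a_3 = 2: 167/16
a_4 = 14: 2411/231
a_5 = 10: 24277/2326
a_6 = 2: 50965/4883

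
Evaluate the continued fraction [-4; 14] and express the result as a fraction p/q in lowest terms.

-55/14

Use the convergent recurrence hₖ = aₖ·hₖ₋₁ + hₖ₋₂ (and likewise for the denominators kₖ):
a_0 = -4: -4/1
a_1 = 14: -55/14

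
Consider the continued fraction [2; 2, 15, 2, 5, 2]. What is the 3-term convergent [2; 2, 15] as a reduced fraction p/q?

a_0 = 2: 2/1
a_1 = 2: 5/2
a_2 = 15: 77/31

77/31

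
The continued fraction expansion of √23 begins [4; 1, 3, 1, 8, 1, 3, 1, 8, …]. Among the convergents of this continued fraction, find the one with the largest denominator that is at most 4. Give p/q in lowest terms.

a_0 = 4: 4/1  (≤ bound)
a_1 = 1: 5/1  (≤ bound)
a_2 = 3: 19/4  (≤ bound)
a_3 = 1: 24/5  (> 4, stop)

19/4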